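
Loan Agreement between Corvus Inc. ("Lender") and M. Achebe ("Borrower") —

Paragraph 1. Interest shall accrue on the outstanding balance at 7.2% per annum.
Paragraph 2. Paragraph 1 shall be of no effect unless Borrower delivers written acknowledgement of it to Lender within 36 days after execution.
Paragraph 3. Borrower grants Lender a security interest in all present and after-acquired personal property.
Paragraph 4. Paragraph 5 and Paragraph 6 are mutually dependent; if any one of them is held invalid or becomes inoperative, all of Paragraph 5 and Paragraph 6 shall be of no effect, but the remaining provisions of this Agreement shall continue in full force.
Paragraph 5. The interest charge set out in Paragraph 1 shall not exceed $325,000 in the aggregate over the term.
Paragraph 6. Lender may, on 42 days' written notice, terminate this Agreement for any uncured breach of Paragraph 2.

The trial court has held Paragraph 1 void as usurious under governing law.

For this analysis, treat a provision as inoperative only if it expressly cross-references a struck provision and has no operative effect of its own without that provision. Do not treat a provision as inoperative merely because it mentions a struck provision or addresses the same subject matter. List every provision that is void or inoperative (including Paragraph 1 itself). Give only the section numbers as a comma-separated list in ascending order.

Paragraph 1 is struck. Paragraph 2 merely fixes the acknowledgement condition for Paragraph 1; with Paragraph 1 gone it has nothing to operate on and falls away. Paragraph 5 does nothing except set the aggregate cap on the interest charge by reference to Paragraph 1; with Paragraph 1 gone it has no independent effect and is inoperative. Paragraph 6 has no operative effect of its own apart from Paragraph 2 and is therefore inoperative. Paragraph 4 declares Paragraph 5 and Paragraph 6 mutually dependent; since one of them has fallen, all of them are of no effect. The remainder continues in force under Paragraph 4. That leaves Paragraph 3 and Paragraph 4 in effect.

1, 2, 5, 6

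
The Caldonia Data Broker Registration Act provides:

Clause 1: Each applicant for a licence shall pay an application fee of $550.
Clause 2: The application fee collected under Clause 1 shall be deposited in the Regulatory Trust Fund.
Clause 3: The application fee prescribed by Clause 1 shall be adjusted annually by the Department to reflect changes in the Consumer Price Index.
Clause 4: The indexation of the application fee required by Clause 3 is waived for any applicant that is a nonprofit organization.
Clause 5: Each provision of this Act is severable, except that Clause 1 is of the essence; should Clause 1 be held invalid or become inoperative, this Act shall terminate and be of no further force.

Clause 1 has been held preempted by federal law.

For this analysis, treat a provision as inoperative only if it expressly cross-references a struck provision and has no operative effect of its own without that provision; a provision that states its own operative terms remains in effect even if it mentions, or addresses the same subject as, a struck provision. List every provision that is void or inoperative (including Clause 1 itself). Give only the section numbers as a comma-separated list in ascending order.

1, 2, 3, 4, 5

Clause 1 is struck. Clause 2 does nothing except set the disposition of the application fee by reference to Clause 1; with Clause 1 gone it has no independent effect and is inoperative. Clause 3 does nothing except set the indexation of the application fee by reference to Clause 1; with Clause 1 gone it has no independent effect and is inoperative. Clause 4 operates only by reference to Clause 3, so it falls with Clause 3. Clause 5 makes Clause 1 an essential term, and Clause 1 is the provision held invalid; under Clause 5, the entire Act is therefore void. No provision of the Act survives.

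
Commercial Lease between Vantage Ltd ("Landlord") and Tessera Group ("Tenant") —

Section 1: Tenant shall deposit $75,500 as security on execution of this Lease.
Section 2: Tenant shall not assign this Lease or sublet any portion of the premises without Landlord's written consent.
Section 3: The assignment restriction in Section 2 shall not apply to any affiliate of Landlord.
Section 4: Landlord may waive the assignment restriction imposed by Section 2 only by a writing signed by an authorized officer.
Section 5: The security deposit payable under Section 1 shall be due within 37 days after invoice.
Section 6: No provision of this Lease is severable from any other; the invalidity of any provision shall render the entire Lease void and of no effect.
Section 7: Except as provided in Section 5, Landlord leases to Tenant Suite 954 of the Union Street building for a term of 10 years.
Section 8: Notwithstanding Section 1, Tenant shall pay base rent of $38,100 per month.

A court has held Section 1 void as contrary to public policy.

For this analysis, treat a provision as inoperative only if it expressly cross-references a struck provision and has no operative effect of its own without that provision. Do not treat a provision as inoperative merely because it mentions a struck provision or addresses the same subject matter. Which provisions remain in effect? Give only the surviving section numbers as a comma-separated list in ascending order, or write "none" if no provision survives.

Section 1 is struck. Section 5 has no operative effect of its own apart from Section 1 and is therefore inoperative. Section 6 provides that the Lease is not severable, so the invalidity of any one provision voids the entire Lease. No provision of the Lease survives.

none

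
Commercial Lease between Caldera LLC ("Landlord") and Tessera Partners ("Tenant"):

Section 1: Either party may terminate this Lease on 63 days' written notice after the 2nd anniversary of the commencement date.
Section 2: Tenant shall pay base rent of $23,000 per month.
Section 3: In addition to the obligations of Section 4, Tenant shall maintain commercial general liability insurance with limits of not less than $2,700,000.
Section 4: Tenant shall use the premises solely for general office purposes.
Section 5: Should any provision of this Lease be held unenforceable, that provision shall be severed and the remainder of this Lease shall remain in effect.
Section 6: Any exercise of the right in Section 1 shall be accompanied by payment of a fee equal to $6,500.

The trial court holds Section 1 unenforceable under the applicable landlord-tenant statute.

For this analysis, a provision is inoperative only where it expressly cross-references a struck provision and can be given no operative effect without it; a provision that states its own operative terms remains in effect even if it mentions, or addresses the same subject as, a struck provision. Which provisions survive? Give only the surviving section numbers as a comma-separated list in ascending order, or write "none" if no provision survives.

Section 1 is struck. Section 6 operates only by reference to Section 1, so it falls with Section 1. Under the severability clause in Section 5, the remaining provisions continue in force. Section 2, Section 3, Section 4, and Section 5 remain in effect.

2, 3, 4, 5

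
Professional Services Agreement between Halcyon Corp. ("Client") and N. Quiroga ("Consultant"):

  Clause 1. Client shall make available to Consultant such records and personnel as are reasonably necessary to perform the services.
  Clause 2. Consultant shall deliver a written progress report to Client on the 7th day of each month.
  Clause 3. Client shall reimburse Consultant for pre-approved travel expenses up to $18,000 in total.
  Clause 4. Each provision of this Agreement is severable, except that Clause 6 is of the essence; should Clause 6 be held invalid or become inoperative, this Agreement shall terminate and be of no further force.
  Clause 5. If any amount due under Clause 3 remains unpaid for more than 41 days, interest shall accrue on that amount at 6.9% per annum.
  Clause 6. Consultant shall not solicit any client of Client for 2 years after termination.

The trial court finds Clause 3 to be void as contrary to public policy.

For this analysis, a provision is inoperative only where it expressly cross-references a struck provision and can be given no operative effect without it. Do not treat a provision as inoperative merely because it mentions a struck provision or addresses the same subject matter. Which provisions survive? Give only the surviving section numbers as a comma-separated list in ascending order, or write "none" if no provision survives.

1, 2, 4, 6

Clause 3 is struck. Clause 5 does nothing except set the default interest on the expense reimbursement by reference to Clause 3; with Clause 3 gone it has no independent effect and is inoperative. Clause 4 makes Clause 6 an essential term, but Clause 6 is unaffected, so the severability proviso in Clause 4 preserves the remaining provisions. The provisions still in force are Clause 1, Clause 2, Clause 4, and Clause 6.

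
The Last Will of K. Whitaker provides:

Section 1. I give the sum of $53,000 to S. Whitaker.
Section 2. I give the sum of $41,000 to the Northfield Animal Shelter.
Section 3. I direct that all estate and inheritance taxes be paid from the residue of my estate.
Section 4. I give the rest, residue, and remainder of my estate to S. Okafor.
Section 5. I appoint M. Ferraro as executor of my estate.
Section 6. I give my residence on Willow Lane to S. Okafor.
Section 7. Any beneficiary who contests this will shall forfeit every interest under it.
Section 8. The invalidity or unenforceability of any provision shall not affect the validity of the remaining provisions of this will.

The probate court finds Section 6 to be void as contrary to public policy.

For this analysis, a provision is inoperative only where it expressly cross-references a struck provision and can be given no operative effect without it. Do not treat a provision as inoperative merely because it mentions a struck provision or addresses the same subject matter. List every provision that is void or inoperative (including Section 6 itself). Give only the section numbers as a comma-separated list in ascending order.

Section 6 is struck. No other provision's operative terms depend on Section 6. Section 8 is a severability clause and preserves every provision that can still be given independent effect. That leaves Section 1, Section 2, Section 3, Section 4, Section 5, Section 7, and Section 8 in effect.

6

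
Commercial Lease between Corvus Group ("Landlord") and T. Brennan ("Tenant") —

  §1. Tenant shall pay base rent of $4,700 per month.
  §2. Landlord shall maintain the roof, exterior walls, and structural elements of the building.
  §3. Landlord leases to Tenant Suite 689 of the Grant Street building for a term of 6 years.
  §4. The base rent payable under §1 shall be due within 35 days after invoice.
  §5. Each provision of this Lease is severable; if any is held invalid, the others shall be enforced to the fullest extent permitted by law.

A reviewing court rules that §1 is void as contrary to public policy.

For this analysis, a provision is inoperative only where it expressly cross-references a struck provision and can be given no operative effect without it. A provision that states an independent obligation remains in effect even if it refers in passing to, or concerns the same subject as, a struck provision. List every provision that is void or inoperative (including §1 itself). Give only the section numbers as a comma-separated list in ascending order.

§1 is struck. §4 does nothing except set the payment deadline for the base rent by reference to §1; with §1 gone it has no independent effect and is inoperative. Under the severability clause in §5, the remaining provisions continue in force. The provisions still in force are §2, §3, and §5.

1, 4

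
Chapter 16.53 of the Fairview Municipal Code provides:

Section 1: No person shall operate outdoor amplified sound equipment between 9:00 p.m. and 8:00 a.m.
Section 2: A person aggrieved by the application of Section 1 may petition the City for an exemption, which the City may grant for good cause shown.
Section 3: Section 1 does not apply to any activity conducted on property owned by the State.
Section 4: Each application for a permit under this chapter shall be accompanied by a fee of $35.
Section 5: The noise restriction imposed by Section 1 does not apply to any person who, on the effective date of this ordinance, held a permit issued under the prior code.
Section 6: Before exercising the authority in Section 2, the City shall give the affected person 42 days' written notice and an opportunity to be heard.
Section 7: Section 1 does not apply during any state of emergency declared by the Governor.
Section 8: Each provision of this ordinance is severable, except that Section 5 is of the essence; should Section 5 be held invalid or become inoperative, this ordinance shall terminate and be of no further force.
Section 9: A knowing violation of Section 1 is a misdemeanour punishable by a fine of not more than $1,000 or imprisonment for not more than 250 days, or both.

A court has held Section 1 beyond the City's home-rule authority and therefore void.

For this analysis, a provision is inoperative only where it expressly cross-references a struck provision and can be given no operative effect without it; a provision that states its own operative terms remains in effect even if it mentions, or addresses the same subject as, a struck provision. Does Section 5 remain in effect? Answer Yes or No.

No

Section 1 is struck. Section 2 has no operative effect of its own apart from Section 1 and is therefore inoperative. Section 3 has no operative effect of its own apart from Section 1 and is therefore inoperative. Section 5 operates only by reference to Section 1, so it falls with Section 1. The only function of Section 7 is the emergency suspension of Section 1, so it cannot stand once Section 1 is removed. Section 9 merely fixes the criminal penalty for violating Section 1; with Section 1 gone it has nothing to operate on and falls away. Section 6 operates only by reference to Section 2, so it falls with Section 2. Section 8 makes Section 5 an essential term, and Section 5 has been rendered inoperative by the cascade; under Section 8, the entire ordinance is therefore void. No provision of the ordinance survives. Section 5 is among the inoperative provisions, so the answer is no.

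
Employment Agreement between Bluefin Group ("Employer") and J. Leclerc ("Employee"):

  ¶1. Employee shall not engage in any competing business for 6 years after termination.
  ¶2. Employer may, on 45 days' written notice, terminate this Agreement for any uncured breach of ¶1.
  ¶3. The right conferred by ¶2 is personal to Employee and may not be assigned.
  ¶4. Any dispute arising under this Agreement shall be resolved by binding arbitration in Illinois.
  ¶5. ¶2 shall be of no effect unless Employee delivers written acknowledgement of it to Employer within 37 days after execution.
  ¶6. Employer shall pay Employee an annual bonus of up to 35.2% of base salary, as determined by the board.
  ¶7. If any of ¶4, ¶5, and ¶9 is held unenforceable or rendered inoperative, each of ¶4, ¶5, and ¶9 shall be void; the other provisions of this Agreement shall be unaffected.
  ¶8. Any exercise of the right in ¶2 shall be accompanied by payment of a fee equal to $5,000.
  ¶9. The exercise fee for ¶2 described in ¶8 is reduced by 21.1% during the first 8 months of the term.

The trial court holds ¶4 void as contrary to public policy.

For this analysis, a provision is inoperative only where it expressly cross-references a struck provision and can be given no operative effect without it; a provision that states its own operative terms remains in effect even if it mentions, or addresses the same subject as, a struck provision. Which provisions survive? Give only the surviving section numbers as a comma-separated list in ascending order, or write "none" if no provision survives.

1, 2, 3, 6, 7, 8

¶4 is struck. Nothing else in the Agreement is defined by reference to ¶4. ¶7 declares ¶4, ¶5, and ¶9 mutually dependent; since one of them has fallen, all of them are of no effect. That brings down ¶5 and ¶9 as well. The remainder continues in force under ¶7. That leaves ¶1, ¶2, ¶3, ¶6, ¶7, and ¶8 in effect.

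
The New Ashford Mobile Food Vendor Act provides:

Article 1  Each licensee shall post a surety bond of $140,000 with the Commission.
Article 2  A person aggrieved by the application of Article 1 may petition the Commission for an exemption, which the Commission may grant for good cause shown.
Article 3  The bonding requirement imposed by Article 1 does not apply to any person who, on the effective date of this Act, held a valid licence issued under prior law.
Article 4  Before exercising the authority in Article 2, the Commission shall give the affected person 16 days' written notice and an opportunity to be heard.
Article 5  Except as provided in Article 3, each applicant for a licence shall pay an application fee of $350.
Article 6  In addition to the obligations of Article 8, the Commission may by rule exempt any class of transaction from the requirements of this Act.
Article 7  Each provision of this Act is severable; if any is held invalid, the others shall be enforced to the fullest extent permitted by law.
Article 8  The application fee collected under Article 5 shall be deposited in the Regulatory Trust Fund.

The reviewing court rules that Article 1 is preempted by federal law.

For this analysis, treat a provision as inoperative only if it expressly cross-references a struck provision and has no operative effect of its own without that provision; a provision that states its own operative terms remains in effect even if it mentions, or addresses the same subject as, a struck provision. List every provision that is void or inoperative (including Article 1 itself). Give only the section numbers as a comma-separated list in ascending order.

Article 1 is struck. Article 2 has no operative effect of its own apart from Article 1 and is therefore inoperative. The only function of Article 3 is the grandfather exemption from Article 1, so it cannot stand once Article 1 is removed. Article 4 merely fixes the notice-and-hearing requirement for Article 2; with Article 2 gone it has nothing to operate on and falls away. Article 5 mentions Article 3 but its own obligation stands independently of Article 3, so Article 5 is not affected. Under the severability clause in Article 7, the remaining provisions continue in force. Article 5, Article 6, Article 7, and Article 8 remain in effect.

1, 2, 3, 4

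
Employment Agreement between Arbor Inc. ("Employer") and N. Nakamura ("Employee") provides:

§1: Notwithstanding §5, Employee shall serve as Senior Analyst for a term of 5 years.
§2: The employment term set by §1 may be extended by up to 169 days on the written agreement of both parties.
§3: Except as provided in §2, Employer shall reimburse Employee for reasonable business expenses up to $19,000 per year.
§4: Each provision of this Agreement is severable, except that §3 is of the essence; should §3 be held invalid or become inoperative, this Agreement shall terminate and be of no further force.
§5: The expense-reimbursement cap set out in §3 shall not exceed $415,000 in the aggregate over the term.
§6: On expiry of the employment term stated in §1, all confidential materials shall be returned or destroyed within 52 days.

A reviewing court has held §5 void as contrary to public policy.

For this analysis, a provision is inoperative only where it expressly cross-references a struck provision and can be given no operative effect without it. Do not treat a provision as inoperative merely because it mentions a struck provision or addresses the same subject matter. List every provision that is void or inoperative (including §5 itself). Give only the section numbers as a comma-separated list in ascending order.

5

§5 is struck. Although §1 refers to §5, its operative terms do not depend on §5, so it remains in effect. Nothing else in the Agreement is defined by reference to §5. §4 makes §3 an essential term, but §3 is unaffected, so the severability proviso in §4 preserves the remaining provisions. The provisions still in force are §1, §2, §3, §4, and §6.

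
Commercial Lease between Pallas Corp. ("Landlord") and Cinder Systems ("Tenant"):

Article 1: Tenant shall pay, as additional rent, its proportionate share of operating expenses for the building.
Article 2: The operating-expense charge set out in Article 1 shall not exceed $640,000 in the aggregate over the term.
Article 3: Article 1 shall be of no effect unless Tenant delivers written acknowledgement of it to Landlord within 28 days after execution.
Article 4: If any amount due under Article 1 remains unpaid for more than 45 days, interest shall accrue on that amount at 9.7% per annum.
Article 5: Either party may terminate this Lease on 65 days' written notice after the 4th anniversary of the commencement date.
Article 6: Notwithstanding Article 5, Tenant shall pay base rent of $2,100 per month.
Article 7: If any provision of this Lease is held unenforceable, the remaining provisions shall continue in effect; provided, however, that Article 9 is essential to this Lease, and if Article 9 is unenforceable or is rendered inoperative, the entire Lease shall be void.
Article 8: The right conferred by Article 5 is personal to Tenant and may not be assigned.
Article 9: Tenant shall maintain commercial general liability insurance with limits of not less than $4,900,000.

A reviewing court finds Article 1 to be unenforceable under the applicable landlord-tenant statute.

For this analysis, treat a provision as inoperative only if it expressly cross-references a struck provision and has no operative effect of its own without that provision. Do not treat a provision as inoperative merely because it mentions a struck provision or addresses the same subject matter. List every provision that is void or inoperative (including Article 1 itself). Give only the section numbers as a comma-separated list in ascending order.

Article 1 is struck. Article 2 operates only by reference to Article 1, so it falls with Article 1. Article 3 has no operative effect of its own apart from Article 1 and is therefore inoperative. The whole of Article 4 is the default interest on the operating-expense charge, defined by reference to Article 1, so Article 4 cannot stand once Article 1 is removed. Article 7 makes Article 9 an essential term, but Article 9 is unaffected, so the severability proviso in Article 7 preserves the remaining provisions. The provisions still in force are Article 5, Article 6, Article 7, Article 8, and Article 9.

1, 2, 3, 4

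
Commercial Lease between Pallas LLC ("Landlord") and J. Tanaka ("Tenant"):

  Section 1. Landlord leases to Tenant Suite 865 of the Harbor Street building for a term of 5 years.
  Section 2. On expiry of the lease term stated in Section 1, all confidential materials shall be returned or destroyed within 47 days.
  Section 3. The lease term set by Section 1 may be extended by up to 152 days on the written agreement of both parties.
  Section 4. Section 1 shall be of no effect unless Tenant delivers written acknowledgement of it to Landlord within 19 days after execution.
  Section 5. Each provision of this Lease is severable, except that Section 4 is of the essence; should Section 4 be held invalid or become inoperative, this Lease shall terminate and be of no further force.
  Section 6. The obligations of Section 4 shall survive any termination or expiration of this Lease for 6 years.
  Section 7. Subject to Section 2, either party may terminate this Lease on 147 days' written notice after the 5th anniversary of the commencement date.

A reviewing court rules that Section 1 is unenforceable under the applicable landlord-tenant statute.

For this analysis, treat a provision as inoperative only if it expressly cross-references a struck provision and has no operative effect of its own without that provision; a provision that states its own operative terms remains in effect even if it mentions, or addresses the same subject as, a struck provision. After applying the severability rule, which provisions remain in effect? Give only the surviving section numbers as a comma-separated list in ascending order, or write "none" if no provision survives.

Section 1 is struck. Section 2 merely fixes the return obligation tied to Section 1; with Section 1 gone it has nothing to operate on and falls away. Section 3 does nothing except set the extension of the lease term by reference to Section 1; with Section 1 gone it has no independent effect and is inoperative. Section 4 merely fixes the acknowledgement condition for Section 1; with Section 1 gone it has nothing to operate on and falls away. Section 6 operates only by reference to Section 4, so it falls with Section 4. Section 5 makes Section 4 an essential term, and Section 4 has been rendered inoperative by the cascade; under Section 5, the entire Lease is therefore void. No provision of the Lease survives.

none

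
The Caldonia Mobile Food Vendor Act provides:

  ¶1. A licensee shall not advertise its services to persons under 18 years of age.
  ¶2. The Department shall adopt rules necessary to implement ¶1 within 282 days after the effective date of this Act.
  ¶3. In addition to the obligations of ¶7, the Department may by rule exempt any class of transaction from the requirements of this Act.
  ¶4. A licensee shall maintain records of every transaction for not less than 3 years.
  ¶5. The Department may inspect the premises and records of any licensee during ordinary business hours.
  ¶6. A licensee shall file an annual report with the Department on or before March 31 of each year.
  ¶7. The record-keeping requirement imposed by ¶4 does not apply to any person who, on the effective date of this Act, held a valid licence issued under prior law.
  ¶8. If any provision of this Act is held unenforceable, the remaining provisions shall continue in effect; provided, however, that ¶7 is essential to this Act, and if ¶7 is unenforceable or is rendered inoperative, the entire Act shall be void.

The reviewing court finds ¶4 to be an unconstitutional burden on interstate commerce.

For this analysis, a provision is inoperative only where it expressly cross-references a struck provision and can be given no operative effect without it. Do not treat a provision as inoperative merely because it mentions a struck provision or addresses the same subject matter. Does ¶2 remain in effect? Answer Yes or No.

¶4 is struck. The only function of ¶7 is the grandfather exemption from ¶4, so it cannot stand once ¶4 is removed. ¶8 makes ¶7 an essential term, and ¶7 has been rendered inoperative by the cascade; under ¶8, the entire Act is therefore void. No provision of the Act survives. ¶2 is among the inoperative provisions, so the answer is no.

No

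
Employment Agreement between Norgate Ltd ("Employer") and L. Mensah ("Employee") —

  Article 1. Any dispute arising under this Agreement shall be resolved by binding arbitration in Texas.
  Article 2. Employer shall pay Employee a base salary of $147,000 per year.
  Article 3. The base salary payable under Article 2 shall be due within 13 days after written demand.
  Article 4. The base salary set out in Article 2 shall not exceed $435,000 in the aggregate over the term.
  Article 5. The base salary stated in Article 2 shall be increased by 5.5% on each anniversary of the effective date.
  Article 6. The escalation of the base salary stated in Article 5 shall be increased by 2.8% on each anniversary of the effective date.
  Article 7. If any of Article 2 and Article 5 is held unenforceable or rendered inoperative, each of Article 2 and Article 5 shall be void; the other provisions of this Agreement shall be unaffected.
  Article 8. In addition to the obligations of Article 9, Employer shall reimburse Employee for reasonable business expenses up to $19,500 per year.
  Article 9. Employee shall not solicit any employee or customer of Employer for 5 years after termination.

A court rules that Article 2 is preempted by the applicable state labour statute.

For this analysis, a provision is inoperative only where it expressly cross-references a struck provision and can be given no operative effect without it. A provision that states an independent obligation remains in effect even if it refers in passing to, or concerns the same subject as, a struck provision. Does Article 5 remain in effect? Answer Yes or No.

No

Article 2 is struck. Article 3 does nothing except set the payment deadline for the base salary by reference to Article 2; with Article 2 gone it has no independent effect and is inoperative. Article 4 does nothing except set the aggregate cap on the base salary by reference to Article 2; with Article 2 gone it has no independent effect and is inoperative. Article 5 has no operative effect of its own apart from Article 2 and is therefore inoperative. Article 6 does nothing except set the escalation of the escalation of the base salary by reference to Article 5; with Article 5 gone it has no independent effect and is inoperative. Article 7 declares Article 2 and Article 5 mutually dependent; since one of them has fallen, all of them are of no effect. The remainder continues in force under Article 7. Article 1, Article 7, Article 8, and Article 9 remain in effect. Article 5 is among the inoperative provisions, so the answer is no.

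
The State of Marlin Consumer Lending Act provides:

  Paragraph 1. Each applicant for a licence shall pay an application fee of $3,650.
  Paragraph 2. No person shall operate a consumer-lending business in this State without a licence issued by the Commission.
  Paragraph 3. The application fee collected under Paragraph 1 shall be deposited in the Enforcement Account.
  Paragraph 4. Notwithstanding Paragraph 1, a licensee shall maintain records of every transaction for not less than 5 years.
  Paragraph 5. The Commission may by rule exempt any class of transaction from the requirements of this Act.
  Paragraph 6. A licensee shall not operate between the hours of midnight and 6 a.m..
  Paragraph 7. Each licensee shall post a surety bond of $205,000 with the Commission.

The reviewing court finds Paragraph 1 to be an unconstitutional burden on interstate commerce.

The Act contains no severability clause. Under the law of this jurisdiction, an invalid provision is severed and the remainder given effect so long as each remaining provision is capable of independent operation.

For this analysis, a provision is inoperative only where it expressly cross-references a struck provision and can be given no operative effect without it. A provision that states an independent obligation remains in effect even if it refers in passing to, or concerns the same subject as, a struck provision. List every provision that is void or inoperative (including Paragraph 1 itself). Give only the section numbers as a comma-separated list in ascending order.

1, 3

Paragraph 1 is struck. Paragraph 3 operates only by reference to Paragraph 1, so it falls with Paragraph 1. Paragraph 4 mentions Paragraph 1 but its own obligation stands independently of Paragraph 1, so Paragraph 4 is not affected. Under the stated default rule, only provisions that cannot operate independently fall away; the rest are enforced. Paragraph 2, Paragraph 4, Paragraph 5, Paragraph 6, and Paragraph 7 remain in effect.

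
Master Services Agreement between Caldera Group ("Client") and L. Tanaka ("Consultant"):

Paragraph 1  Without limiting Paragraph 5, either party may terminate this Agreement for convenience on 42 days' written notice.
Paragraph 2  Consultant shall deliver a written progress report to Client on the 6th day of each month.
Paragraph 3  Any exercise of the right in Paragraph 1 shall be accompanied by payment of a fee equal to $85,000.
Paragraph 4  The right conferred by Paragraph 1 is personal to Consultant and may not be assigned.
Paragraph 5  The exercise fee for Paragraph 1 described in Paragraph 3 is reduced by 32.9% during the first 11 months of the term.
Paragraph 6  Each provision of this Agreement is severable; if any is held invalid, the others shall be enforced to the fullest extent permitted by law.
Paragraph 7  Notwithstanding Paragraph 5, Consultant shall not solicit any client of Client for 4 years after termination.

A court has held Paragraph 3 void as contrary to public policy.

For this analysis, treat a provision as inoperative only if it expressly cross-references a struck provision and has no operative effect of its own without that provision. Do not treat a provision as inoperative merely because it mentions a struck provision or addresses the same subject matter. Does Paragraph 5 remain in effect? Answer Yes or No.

Paragraph 3 is struck. Paragraph 5 does nothing except set the introductory reduction to the exercise fee for Paragraph 1 by reference to Paragraph 3; with Paragraph 3 gone it has no independent effect and is inoperative. Paragraph 7 mentions Paragraph 5 but its own obligation stands independently of Paragraph 5, so Paragraph 7 is not affected. Paragraph 1 mentions Paragraph 5 but its own obligation stands independently of Paragraph 5, so Paragraph 1 is not affected. Under the severability clause in Paragraph 6, the remaining provisions continue in force. Paragraph 1, Paragraph 2, Paragraph 4, Paragraph 6, and Paragraph 7 remain in effect. Paragraph 5 is among the inoperative provisions, so the answer is no.

No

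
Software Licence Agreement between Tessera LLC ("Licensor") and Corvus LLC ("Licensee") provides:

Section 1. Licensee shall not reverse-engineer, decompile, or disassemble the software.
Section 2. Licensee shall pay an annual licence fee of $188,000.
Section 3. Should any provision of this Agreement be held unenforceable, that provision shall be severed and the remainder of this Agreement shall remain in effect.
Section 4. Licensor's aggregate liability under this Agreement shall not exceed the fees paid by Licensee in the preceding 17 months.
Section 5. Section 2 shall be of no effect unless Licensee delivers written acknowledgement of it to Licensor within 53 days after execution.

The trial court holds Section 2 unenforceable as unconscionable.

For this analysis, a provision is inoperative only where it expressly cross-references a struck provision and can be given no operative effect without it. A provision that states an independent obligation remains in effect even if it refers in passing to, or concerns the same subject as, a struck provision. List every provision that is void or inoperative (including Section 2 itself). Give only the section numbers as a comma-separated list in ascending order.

2, 5

Section 2 is struck. Section 5 operates only by reference to Section 2, so it falls with Section 2. Section 3 is a severability clause and preserves every provision that can still be given independent effect. The provisions still in force are Section 1, Section 3, and Section 4.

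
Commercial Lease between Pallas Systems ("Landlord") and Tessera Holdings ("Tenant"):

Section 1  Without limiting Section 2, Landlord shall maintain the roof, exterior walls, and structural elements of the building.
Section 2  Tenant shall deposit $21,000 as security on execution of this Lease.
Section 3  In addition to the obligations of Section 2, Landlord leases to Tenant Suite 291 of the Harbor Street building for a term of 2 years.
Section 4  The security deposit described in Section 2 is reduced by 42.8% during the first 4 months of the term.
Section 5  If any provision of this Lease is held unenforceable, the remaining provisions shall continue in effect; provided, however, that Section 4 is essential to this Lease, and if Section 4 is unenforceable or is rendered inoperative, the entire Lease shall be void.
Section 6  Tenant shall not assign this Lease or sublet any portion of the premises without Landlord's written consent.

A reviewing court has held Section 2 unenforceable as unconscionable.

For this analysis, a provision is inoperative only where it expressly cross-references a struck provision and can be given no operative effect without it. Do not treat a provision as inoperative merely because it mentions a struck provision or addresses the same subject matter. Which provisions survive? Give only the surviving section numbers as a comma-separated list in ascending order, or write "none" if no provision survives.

Section 2 is struck. Section 4 has no operative effect of its own apart from Section 2 and is therefore inoperative. Section 5 makes Section 4 an essential term, and Section 4 has been rendered inoperative by the cascade; under Section 5, the entire Lease is therefore void. No provision of the Lease survives.

none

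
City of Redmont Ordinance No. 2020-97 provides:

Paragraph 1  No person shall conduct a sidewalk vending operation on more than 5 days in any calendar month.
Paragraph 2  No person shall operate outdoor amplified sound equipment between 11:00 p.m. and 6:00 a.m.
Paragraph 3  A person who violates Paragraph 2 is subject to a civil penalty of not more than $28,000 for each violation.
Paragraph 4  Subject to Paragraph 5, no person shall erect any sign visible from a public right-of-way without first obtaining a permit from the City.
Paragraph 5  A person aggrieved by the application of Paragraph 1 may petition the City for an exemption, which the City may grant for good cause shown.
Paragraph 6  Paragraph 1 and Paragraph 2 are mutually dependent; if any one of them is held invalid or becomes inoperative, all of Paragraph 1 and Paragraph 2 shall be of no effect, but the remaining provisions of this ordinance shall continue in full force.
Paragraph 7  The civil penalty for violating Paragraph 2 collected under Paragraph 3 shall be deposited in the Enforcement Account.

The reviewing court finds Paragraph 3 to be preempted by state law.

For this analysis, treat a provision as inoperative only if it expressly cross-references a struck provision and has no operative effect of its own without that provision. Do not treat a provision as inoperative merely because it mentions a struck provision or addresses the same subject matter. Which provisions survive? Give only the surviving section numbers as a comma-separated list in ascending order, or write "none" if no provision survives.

1, 2, 4, 5, 6

Paragraph 3 is struck. Paragraph 7 operates only by reference to Paragraph 3, so it falls with Paragraph 3. Paragraph 6 ties Paragraph 1 and Paragraph 2 together, but none of those is affected here; the remaining provisions continue in force under Paragraph 6. The provisions still in force are Paragraph 1, Paragraph 2, Paragraph 4, Paragraph 5, and Paragraph 6.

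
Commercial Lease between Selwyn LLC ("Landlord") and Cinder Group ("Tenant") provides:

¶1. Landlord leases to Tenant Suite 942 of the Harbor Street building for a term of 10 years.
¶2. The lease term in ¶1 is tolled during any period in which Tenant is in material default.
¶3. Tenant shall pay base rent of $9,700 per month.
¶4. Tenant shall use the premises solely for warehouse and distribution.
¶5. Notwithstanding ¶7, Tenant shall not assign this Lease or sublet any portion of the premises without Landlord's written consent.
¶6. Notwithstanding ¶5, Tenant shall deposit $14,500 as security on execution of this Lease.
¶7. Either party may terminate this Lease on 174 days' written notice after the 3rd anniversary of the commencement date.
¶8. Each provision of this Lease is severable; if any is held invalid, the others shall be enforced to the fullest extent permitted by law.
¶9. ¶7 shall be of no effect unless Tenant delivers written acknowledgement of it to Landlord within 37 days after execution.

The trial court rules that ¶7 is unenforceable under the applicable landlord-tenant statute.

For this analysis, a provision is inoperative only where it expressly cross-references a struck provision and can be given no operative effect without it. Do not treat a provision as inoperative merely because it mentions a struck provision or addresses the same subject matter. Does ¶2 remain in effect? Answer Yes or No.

¶7 is struck. ¶9 merely fixes the acknowledgement condition for ¶7; with ¶7 gone it has nothing to operate on and falls away. Although ¶5 refers to ¶7, its operative terms do not depend on ¶7, so it remains in effect. Under the severability clause in ¶8, the remaining provisions continue in force. ¶1, ¶2, ¶3, ¶4, ¶5, ¶6, and ¶8 remain in effect. ¶2 is among the surviving provisions, so the answer is yes.

Yes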